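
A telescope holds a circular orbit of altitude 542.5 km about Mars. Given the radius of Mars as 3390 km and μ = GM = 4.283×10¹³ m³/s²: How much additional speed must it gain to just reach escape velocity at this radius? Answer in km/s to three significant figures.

r = 3390 + 542.5 = 3932.5 km = 3.9325×10⁶ m.
Circular speed v_c = √(μ/r) = 3300 m/s.
Escape speed v_esc = √(2μ/r) = √2 × v_c = 4667 m/s.
Δv = v_esc − v_c = 1367 m/s = 1.367 km/s.

Δv ≈ 1.37 km/s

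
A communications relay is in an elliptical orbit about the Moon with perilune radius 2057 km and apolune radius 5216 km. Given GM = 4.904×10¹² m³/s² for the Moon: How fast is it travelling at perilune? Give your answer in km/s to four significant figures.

Semi-major axis a = (r_p + r_a)/2 = 3636.5 km = 3.636×10⁶ m.
Vis-viva: v² = μ(2/r − 1/a) = 4.904×10¹² × (9.723×10⁻⁷ − 2.750×10⁻⁷) = 3.420×10⁶ m²/s².
v = 1849 m/s = 1.849 km/s.

v ≈ 1.849 km/s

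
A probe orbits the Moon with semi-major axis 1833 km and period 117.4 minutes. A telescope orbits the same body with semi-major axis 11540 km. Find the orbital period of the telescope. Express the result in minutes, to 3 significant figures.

T₂ ≈ 1850 minutes

Kepler's third law: T² ∝ a³, so T₂ = T₁ (a₂/a₁)^(3/2).
a₂/a₁ = 6.296, (a₂/a₁)^(3/2) = 15.80.
T₂ = 117.4 × 15.80 = 1855 minutes.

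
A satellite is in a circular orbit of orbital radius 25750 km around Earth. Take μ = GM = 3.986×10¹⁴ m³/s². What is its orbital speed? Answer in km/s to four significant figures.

r = 25750 km = 2.575×10⁷ m.
For a circular orbit v = √(μ/r) = √(3.986×10¹⁴ / 2.575×10⁷) = √(1.548×10⁷) = 3934 m/s.
That is 3.934 km/s.

v ≈ 3.934 km/s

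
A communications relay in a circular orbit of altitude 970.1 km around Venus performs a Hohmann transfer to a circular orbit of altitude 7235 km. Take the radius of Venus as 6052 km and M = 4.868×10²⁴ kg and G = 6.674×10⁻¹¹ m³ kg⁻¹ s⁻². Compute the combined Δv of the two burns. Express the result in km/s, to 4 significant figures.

μ = GM = 6.674×10⁻¹¹ × 4.868×10²⁴ = 3.249×10¹⁴ m³/s².
r₁ = 6052 + 970.1 = 7022.1 km = 7.0221×10⁶ m.
r₂ = 6052 + 7235 = 13287 km = 1.3287×10⁷ m.
Transfer ellipse a_t = (r₁ + r₂)/2 = 1.015×10⁷ m.
At r₁: circular v_c1 = √(μ/r₁) = 6802 m/s; transfer-periapsis v_p = √[μ(2/r₁ − 1/a_t)] = 7781 m/s.
Δv₁ = v_p − v_c1 = 978.7 m/s.
At r₂: circular v_c2 = √(μ/r₂) = 4945 m/s; transfer-apoapsis v_a = √[μ(2/r₂ − 1/a_t)] = 4112 m/s.
Δv₂ = v_c2 − v_a = 832.8 m/s.
Total Δv = Δv₁ + Δv₂ = 1812 m/s = 1.812 km/s.

Δv_total ≈ 1.812 km/s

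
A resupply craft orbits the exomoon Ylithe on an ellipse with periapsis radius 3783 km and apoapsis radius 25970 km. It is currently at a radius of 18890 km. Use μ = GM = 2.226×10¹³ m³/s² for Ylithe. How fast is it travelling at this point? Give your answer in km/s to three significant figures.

Semi-major axis a = (r_p + r_a)/2 = 14876 km = 1.488×10⁷ m.
Vis-viva: v² = μ(2/r − 1/a) = 2.226×10¹³ × (1.059×10⁻⁷ − 6.722×10⁻⁸) = 8.605×10⁵ m²/s².
v = 927.6 m/s = 0.9276 km/s.

v ≈ 0.928 km/s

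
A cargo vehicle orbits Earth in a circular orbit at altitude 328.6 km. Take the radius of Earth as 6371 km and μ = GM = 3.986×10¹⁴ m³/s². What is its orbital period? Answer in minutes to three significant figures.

r = 6371 + 328.6 = 6699.6 km = 6.6996×10⁶ m.
Kepler's third law: T = 2π√(r³/μ) = 2π√((6.700×10⁶)³ / 3.986×10¹⁴).
r³/μ = 7.544×10⁵ s², so T = 2π × 8.686×10² = 5.457×10³ s.
Converting: 5.457×10³ s ÷ 60.00 = 90.96 minutes.

T ≈ 91.0 minutes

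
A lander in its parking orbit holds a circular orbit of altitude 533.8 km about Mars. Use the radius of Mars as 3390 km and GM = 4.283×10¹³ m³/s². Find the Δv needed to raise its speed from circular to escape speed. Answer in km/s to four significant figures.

Δv ≈ 1.369 km/s

r = 3390 + 533.8 = 3923.8 km = 3.9238×10⁶ m.
Circular speed v_c = √(μ/r) = 3304 m/s.
Escape speed v_esc = √(2μ/r) = √2 × v_c = 4672 m/s.
Δv = v_esc − v_c = 1369 m/s = 1.369 km/s.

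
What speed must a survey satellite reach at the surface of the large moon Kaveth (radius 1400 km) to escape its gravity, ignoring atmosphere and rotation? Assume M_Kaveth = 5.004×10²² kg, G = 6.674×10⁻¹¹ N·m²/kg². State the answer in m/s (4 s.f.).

μ = GM = 6.674×10⁻¹¹ × 5.004×10²² = 3.340×10¹² m³/s².
r = R = 1.400×10⁶ m.
Escape speed v_esc = √(2μ/r) = √(2 × 3.340×10¹² / 1.400×10⁶) = √(4.771×10⁶) = 2184 m/s.

v_esc ≈ 2184 m/s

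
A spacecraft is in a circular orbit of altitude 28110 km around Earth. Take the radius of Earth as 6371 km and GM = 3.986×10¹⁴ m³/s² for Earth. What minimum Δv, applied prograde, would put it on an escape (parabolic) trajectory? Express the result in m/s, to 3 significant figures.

r = 6371 + 28110 = 34481 km = 3.4481×10⁷ m.
Circular speed v_c = √(μ/r) = 3400 m/s.
Escape speed v_esc = √(2μ/r) = √2 × v_c = 4808 m/s.
Δv = v_esc − v_c = 1408 m/s.

Δv ≈ 1410 m/s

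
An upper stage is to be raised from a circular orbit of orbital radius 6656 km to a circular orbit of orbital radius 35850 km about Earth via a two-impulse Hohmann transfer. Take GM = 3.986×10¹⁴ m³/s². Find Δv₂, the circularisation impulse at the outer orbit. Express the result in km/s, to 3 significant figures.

r₁ = 6656 km = 6.656×10⁶ m.
r₂ = 35850 km = 3.585×10⁷ m.
Transfer ellipse a_t = (r₁ + r₂)/2 = 2.125×10⁷ m.
At r₁: circular v_c1 = √(μ/r₁) = 7739 m/s; transfer-perigee v_p = √[μ(2/r₁ − 1/a_t)] = 10050 m/s.
At r₂: circular v_c2 = √(μ/r₂) = 3334 m/s; transfer-apogee v_a = √[μ(2/r₂ − 1/a_t)] = 1866 m/s.
Δv₂ = v_c2 − v_a = 1468 m/s.
= 1.468 km/s.

Δv ≈ 1.47 km/s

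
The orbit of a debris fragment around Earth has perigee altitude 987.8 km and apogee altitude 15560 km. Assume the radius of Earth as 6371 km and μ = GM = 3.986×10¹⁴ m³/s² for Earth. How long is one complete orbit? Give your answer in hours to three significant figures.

T ≈ 4.90 hours

r_p = 6371 + 987.8 = 7358.8 km = 7.3588×10⁶ m.
r_a = 6371 + 15560 = 21931 km = 2.1931×10⁷ m.
Semi-major axis a = (r_p + r_a)/2 = (7358.8 + 21931)/2 = 14645 km = 1.464×10⁷ m.
By Kepler's third law T = 2π√(a³/μ) = 2π × 2.807×10³ = 1.764×10⁴ s.
= 4.899 hours.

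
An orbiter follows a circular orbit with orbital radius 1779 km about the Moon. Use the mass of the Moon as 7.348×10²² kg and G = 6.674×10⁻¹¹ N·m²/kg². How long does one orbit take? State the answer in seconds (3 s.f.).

T ≈ 6730 seconds

μ = GM = 6.674×10⁻¹¹ × 7.348×10²² = 4.904×10¹² m³/s².
r = 1779 km = 1.779×10⁶ m.
Kepler's third law: T = 2π√(r³/μ) = 2π√((1.779×10⁶)³ / 4.904×10¹²).
r³/μ = 1.148×10⁶ s², so T = 2π × 1.071×10³ = 6.732×10³ s.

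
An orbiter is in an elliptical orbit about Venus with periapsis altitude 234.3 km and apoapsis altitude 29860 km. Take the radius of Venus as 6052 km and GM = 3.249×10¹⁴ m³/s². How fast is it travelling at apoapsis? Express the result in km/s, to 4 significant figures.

r_p = 6052 + 234.3 = 6286.3 km = 6.2863×10⁶ m.
r_a = 6052 + 29860 = 35912 km = 3.5912×10⁷ m.
Semi-major axis a = (r_p + r_a)/2 = 21099 km = 2.110×10⁷ m.
Vis-viva: v² = μ(2/r − 1/a) = 3.249×10¹⁴ × (5.569×10⁻⁸ − 4.740×10⁻⁸) = 2.696×10⁶ m²/s².
v = 1642 m/s = 1.642 km/s.

v ≈ 1.642 km/s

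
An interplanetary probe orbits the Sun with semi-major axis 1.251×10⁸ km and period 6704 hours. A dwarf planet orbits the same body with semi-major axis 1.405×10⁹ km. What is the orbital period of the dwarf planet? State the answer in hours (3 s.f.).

T₂ ≈ 2.52×10⁵ hours

Kepler's third law: T² ∝ a³, so T₂ = T₁ (a₂/a₁)^(3/2).
a₂/a₁ = 11.23, (a₂/a₁)^(3/2) = 37.64.
T₂ = 6704 × 37.64 = 2.523×10⁵ hours.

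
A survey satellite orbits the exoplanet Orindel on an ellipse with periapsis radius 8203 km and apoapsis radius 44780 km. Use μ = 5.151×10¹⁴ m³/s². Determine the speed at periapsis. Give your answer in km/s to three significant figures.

v ≈ 10.3 km/s

Semi-major axis a = (r_p + r_a)/2 = 26492 km = 2.649×10⁷ m.
Vis-viva: v² = μ(2/r − 1/a) = 5.151×10¹⁴ × (2.438×10⁻⁷ − 3.775×10⁻⁸) = 1.061×10⁸ m²/s².
v = 10300 m/s = 10.30 km/s.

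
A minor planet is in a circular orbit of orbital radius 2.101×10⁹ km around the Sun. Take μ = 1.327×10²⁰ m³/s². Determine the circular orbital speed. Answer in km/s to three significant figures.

v ≈ 7.95 km/s

r = 2.101×10⁹ km = 2.101×10¹² m.
For a circular orbit v = √(μ/r) = √(1.327×10²⁰ / 2.101×10¹²) = √(6.316×10⁷) = 7947 m/s.
That is 7.947 km/s.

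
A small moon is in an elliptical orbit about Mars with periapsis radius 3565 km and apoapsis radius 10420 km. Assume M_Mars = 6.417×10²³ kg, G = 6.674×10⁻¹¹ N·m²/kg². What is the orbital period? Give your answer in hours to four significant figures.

T ≈ 4.931 hours

μ = GM = 6.674×10⁻¹¹ × 6.417×10²³ = 4.283×10¹³ m³/s².
Semi-major axis a = (r_p + r_a)/2 = (3565.0 + 10420)/2 = 6992.5 km = 6.992×10⁶ m.
By Kepler's third law T = 2π√(a³/μ) = 2π × 2.825×10³ = 1.775×10⁴ s.
= 4.931 hours.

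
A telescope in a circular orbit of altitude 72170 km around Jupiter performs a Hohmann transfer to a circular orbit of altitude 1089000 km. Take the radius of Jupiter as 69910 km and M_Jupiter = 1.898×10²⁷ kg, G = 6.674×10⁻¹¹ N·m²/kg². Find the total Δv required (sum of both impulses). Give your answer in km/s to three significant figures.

Δv_total ≈ 15.6 km/s

μ = GM = 6.674×10⁻¹¹ × 1.898×10²⁷ = 1.267×10¹⁷ m³/s².
r₁ = 69910 + 72170 = 142080 km = 1.4208×10⁸ m.
r₂ = 69910 + 1089000 = 1158900 km = 1.1589×10⁹ m.
Transfer ellipse a_t = (r₁ + r₂)/2 = 6.505×10⁸ m.
At r₁: circular v_c1 = √(μ/r₁) = 29860 m/s; transfer-perijove v_p = √[μ(2/r₁ − 1/a_t)] = 39850 m/s.
Δv₁ = v_p − v_c1 = 9996 m/s.
At r₂: circular v_c2 = √(μ/r₂) = 10450 m/s; transfer-apojove v_a = √[μ(2/r₂ − 1/a_t)] = 4886 m/s.
Δv₂ = v_c2 − v_a = 5569 m/s.
Total Δv = Δv₁ + Δv₂ = 15560 m/s = 15.56 km/s.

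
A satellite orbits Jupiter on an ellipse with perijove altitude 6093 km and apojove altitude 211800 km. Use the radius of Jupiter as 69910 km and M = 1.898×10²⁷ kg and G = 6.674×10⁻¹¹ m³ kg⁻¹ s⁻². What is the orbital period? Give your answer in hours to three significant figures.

μ = GM = 6.674×10⁻¹¹ × 1.898×10²⁷ = 1.267×10¹⁷ m³/s².
r_p = 69910 + 6093 = 76003 km = 7.6003×10⁷ m.
r_a = 69910 + 211800 = 281710 km = 2.8171×10⁸ m.
Semi-major axis a = (r_p + r_a)/2 = (76003 + 2.8171×10⁵)/2 = 1.7886×10⁵ km = 1.789×10⁸ m.
By Kepler's third law T = 2π√(a³/μ) = 2π × 6.721×10³ = 4.223×10⁴ s.
= 11.73 hours.

T ≈ 11.7 hours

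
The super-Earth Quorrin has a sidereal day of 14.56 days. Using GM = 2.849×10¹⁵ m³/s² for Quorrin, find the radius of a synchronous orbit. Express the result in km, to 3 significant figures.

T = 14.56 days = 1.258×10⁶ s.
A synchronous orbit has period T, so by Kepler's third law a = (μT²/4π²)^(1/3).
μT²/4π² = 2.849×10¹⁵ × (1.258×10⁶)² / 39.48 = 1.142×10²⁶ m³.
a = 4.852×10⁸ m = 4.8517×10⁵ km.

r_sync ≈ 4.85×10⁵ km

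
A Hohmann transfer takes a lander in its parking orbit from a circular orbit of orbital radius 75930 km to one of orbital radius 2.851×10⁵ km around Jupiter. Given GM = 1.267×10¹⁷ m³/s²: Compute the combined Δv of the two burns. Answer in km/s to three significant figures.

r₁ = 75930 km = 7.593×10⁷ m.
r₂ = 2.851×10⁵ km = 2.851×10⁸ m.
Transfer ellipse a_t = (r₁ + r₂)/2 = 1.805×10⁸ m.
At r₁: circular v_c1 = √(μ/r₁) = 40850 m/s; transfer-perijove v_p = √[μ(2/r₁ − 1/a_t)] = 51340 m/s.
Δv₁ = v_p − v_c1 = 10490 m/s.
At r₂: circular v_c2 = √(μ/r₂) = 21080 m/s; transfer-apojove v_a = √[μ(2/r₂ − 1/a_t)] = 13670 m/s.
Δv₂ = v_c2 − v_a = 7409 m/s.
Total Δv = Δv₁ + Δv₂ = 17900 m/s = 17.90 km/s.

Δv_total ≈ 17.9 km/s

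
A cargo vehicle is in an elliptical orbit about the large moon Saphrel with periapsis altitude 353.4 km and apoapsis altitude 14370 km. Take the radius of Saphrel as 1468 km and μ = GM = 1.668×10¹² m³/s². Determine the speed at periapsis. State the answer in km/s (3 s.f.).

r_p = 1468 + 353.4 = 1821.4 km = 1.8214×10⁶ m.
r_a = 1468 + 14370 = 15838 km = 1.5838×10⁷ m.
Semi-major axis a = (r_p + r_a)/2 = 8829.7 km = 8.830×10⁶ m.
Vis-viva: v² = μ(2/r − 1/a) = 1.668×10¹² × (1.098×10⁻⁶ − 1.133×10⁻⁷) = 1.643×10⁶ m²/s².
v = 1282 m/s = 1.282 km/s.

v ≈ 1.28 km/s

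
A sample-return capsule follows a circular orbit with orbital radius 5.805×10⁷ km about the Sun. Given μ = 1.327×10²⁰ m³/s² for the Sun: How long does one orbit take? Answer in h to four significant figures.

r = 5.805×10⁷ km = 5.805×10¹⁰ m.
Kepler's third law: T = 2π√(r³/μ) = 2π√((5.805×10¹⁰)³ / 1.327×10²⁰).
r³/μ = 1.474×10¹² s², so T = 2π × 1.214×10⁶ = 7.629×10⁶ s.
Converting: 7.629×10⁶ s ÷ 3600 = 2119 h.

T ≈ 2119 h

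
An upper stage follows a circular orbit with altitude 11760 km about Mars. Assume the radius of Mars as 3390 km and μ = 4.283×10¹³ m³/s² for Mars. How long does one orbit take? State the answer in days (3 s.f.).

r = 3390 + 11760 = 15150 km = 1.5150×10⁷ m.
Kepler's third law: T = 2π√(r³/μ) = 2π√((1.515×10⁷)³ / 4.283×10¹³).
r³/μ = 8.119×10⁷ s², so T = 2π × 9.010×10³ = 5.661×10⁴ s.
Converting: 5.661×10⁴ s ÷ 86400 = 0.6553 days.

T ≈ 0.655 days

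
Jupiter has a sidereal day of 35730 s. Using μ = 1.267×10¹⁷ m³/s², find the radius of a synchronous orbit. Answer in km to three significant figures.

A synchronous orbit has period T, so by Kepler's third law a = (μT²/4π²)^(1/3).
μT²/4π² = 1.267×10¹⁷ × (3.573×10⁴)² / 39.48 = 4.097×10²⁴ m³.
a = 1.600×10⁸ m = 1.6002×10⁵ km.

r_sync ≈ 1.60×10⁵ km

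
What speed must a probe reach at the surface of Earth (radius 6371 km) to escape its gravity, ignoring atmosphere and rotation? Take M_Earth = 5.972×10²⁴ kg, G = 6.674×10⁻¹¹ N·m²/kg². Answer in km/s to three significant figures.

μ = GM = 6.674×10⁻¹¹ × 5.972×10²⁴ = 3.986×10¹⁴ m³/s².
r = R = 6.371×10⁶ m.
Escape speed v_esc = √(2μ/r) = √(2 × 3.986×10¹⁴ / 6.371×10⁶) = √(1.251×10⁸) = 11190 m/s.
= 11.19 km/s.

v_esc ≈ 11.2 km/s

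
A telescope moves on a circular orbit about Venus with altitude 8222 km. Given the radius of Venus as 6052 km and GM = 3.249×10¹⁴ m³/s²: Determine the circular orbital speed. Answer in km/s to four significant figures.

v ≈ 4.771 km/s

r = 6052 + 8222 = 14274 km = 1.4274×10⁷ m.
For a circular orbit v = √(μ/r) = √(3.249×10¹⁴ / 1.427×10⁷) = √(2.276×10⁷) = 4771 m/s.
That is 4.771 km/s.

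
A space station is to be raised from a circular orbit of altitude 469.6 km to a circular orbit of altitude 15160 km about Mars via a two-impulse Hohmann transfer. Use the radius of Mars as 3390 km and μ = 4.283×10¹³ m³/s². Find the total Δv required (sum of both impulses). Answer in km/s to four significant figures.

r₁ = 3390 + 469.6 = 3859.6 km = 3.8596×10⁶ m.
r₂ = 3390 + 15160 = 18550 km = 1.8550×10⁷ m.
Transfer ellipse a_t = (r₁ + r₂)/2 = 1.120×10⁷ m.
At r₁: circular v_c1 = √(μ/r₁) = 3331 m/s; transfer-periapsis v_p = √[μ(2/r₁ − 1/a_t)] = 4286 m/s.
Δv₁ = v_p − v_c1 = 955.0 m/s.
At r₂: circular v_c2 = √(μ/r₂) = 1520 m/s; transfer-apoapsis v_a = √[μ(2/r₂ − 1/a_t)] = 891.8 m/s.
Δv₂ = v_c2 − v_a = 627.7 m/s.
Total Δv = Δv₁ + Δv₂ = 1583 m/s = 1.583 km/s.

Δv_total ≈ 1.583 km/s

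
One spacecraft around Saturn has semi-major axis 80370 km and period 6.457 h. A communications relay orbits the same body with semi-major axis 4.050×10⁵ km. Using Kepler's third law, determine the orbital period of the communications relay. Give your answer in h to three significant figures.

T₂ ≈ 73.0 h

Kepler's third law: T² ∝ a³, so T₂ = T₁ (a₂/a₁)^(3/2).
a₂/a₁ = 5.039, (a₂/a₁)^(3/2) = 11.31.
T₂ = 6.457 × 11.31 = 73.04 h.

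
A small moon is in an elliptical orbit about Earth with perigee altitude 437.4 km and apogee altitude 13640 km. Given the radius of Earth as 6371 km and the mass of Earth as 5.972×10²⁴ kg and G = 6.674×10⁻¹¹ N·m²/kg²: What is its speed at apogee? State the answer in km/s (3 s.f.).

μ = GM = 6.674×10⁻¹¹ × 5.972×10²⁴ = 3.986×10¹⁴ m³/s².
r_p = 6371 + 437.4 = 6808.4 km = 6.8084×10⁶ m.
r_a = 6371 + 13640 = 20011 km = 2.0011×10⁷ m.
Semi-major axis a = (r_p + r_a)/2 = 13410 km = 1.341×10⁷ m.
Vis-viva: v² = μ(2/r − 1/a) = 3.986×10¹⁴ × (9.995×10⁻⁸ − 7.457×10⁻⁸) = 1.011×10⁷ m²/s².
v = 3180 m/s = 3.180 km/s.

v ≈ 3.18 km/s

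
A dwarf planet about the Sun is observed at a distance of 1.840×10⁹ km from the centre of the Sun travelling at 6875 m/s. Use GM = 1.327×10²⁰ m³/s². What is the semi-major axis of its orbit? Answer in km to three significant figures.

a ≈ 1.37×10⁹ km

r = 1.840×10¹² m.
Vis-viva rearranged: 1/a = 2/r − v²/μ = 1.087×10⁻¹² − 3.562×10⁻¹³ = 7.308×10⁻¹³ m⁻¹.
a = 1.368×10¹² m = 1.3684×10⁹ km.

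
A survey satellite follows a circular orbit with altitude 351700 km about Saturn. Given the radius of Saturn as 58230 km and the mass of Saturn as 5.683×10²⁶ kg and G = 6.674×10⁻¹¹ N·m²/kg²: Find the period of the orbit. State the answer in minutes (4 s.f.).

T ≈ 4463 minutes

μ = GM = 6.674×10⁻¹¹ × 5.683×10²⁶ = 3.793×10¹⁶ m³/s².
r = 58230 + 351700 = 409930 km = 4.0993×10⁸ m.
Kepler's third law: T = 2π√(r³/μ) = 2π√((4.099×10⁸)³ / 3.793×10¹⁶).
r³/μ = 1.816×10⁹ s², so T = 2π × 4.262×10⁴ = 2.678×10⁵ s.
Converting: 2.678×10⁵ s ÷ 60.00 = 4463 minutes.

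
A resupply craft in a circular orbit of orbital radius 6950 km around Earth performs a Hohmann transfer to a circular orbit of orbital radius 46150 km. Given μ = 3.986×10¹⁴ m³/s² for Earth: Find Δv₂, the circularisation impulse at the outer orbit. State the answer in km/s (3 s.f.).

r₁ = 6950 km = 6.950×10⁶ m.
r₂ = 46150 km = 4.615×10⁷ m.
Transfer ellipse a_t = (r₁ + r₂)/2 = 2.655×10⁷ m.
At r₁: circular v_c1 = √(μ/r₁) = 7573 m/s; transfer-perigee v_p = √[μ(2/r₁ − 1/a_t)] = 9985 m/s.
At r₂: circular v_c2 = √(μ/r₂) = 2939 m/s; transfer-apogee v_a = √[μ(2/r₂ − 1/a_t)] = 1504 m/s.
Δv₂ = v_c2 − v_a = 1435 m/s.
= 1.435 km/s.

Δv ≈ 1.44 km/s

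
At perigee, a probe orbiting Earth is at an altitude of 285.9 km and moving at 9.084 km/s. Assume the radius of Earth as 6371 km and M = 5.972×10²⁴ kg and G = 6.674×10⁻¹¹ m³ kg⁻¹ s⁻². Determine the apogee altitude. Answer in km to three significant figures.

μ = GM = 6.674×10⁻¹¹ × 5.972×10²⁴ = 3.986×10¹⁴ m³/s².
r_p = 6371 + 285.9 = 6656.9 km = 6.657×10⁶ m.
Specific energy ε = v²/2 − μ/r = -1.861×10⁷ J/kg, so a = −μ/(2ε) = 1.071×10⁷ m.
The apsides satisfy r_p + r_a = 2a, so the apogee radius is 2a − r_p = 1.476×10⁷ m = 14756 km.
Apogee altitude = 14756 − 6371 = 8384.7 km.

apogee altitude ≈ 8380 km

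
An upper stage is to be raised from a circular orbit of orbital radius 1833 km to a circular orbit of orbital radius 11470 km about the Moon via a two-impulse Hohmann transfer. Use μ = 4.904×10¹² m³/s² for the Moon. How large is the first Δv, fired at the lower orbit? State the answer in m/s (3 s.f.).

Δv ≈ 512 m/s

r₁ = 1833 km = 1.833×10⁶ m.
r₂ = 11470 km = 1.147×10⁷ m.
Transfer ellipse a_t = (r₁ + r₂)/2 = 6.652×10⁶ m.
At r₁: circular v_c1 = √(μ/r₁) = 1636 m/s; transfer-perilune v_p = √[μ(2/r₁ − 1/a_t)] = 2148 m/s.
Δv₁ = v_p − v_c1 = 512.2 m/s.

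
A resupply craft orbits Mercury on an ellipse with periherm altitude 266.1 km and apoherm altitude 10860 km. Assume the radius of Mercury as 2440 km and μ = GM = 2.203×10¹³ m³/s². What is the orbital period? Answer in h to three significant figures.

T ≈ 8.42 h

r_p = 2440 + 266.1 = 2706.1 km = 2.7061×10⁶ m.
r_a = 2440 + 10860 = 13300 km = 1.3300×10⁷ m.
Semi-major axis a = (r_p + r_a)/2 = (2706.1 + 13300)/2 = 8003.1 km = 8.003×10⁶ m.
By Kepler's third law T = 2π√(a³/μ) = 2π × 4.824×10³ = 3.031×10⁴ s.
= 8.419 h.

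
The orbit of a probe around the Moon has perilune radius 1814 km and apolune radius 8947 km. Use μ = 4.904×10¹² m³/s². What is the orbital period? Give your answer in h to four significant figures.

Semi-major axis a = (r_p + r_a)/2 = (1814.0 + 8947.0)/2 = 5380.5 km = 5.380×10⁶ m.
By Kepler's third law T = 2π√(a³/μ) = 2π × 5.636×10³ = 3.541×10⁴ s.
= 9.836 h.

T ≈ 9.836 h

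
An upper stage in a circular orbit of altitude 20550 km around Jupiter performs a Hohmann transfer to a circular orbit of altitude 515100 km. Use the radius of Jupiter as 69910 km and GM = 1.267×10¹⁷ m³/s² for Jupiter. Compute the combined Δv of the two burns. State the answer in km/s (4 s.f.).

r₁ = 69910 + 20550 = 90460 km = 9.0460×10⁷ m.
r₂ = 69910 + 515100 = 585010 km = 5.8501×10⁸ m.
Transfer ellipse a_t = (r₁ + r₂)/2 = 3.377×10⁸ m.
At r₁: circular v_c1 = √(μ/r₁) = 37420 m/s; transfer-perijove v_p = √[μ(2/r₁ − 1/a_t)] = 49260 m/s.
Δv₁ = v_p − v_c1 = 11830 m/s.
At r₂: circular v_c2 = √(μ/r₂) = 14720 m/s; transfer-apojove v_a = √[μ(2/r₂ − 1/a_t)] = 7616 m/s.
Δv₂ = v_c2 − v_a = 7100 m/s.
Total Δv = Δv₁ + Δv₂ = 18930 m/s = 18.93 km/s.

Δv_total ≈ 18.93 km/s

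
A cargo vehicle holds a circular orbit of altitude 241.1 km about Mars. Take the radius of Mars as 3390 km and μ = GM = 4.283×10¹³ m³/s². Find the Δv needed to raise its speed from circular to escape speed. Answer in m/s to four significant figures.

r = 3390 + 241.1 = 3631.1 km = 3.6311×10⁶ m.
Circular speed v_c = √(μ/r) = 3434 m/s.
Escape speed v_esc = √(2μ/r) = √2 × v_c = 4857 m/s.
Δv = v_esc − v_c = 1423 m/s.

Δv ≈ 1423 m/s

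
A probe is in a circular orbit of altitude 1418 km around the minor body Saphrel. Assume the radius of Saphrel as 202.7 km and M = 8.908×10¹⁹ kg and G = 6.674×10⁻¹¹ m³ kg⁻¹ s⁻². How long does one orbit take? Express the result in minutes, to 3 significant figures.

T ≈ 2800 minutes

μ = GM = 6.674×10⁻¹¹ × 8.908×10¹⁹ = 5.945×10⁹ m³/s².
r = 202.7 + 1418 = 1620.7 km = 1.6207×10⁶ m.
Kepler's third law: T = 2π√(r³/μ) = 2π√((1.621×10⁶)³ / 5.945×10⁹).
r³/μ = 7.160×10⁸ s², so T = 2π × 2.676×10⁴ = 1.681×10⁵ s.
Converting: 1.681×10⁵ s ÷ 60.00 = 2802 minutes.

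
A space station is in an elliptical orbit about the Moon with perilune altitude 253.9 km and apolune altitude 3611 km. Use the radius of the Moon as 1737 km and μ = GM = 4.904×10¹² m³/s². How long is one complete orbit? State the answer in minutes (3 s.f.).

T ≈ 332 minutes

r_p = 1737 + 253.9 = 1990.9 km = 1.9909×10⁶ m.
r_a = 1737 + 3611 = 5348.0 km = 5.3480×10⁶ m.
Semi-major axis a = (r_p + r_a)/2 = (1990.9 + 5348.0)/2 = 3669.4 km = 3.669×10⁶ m.
By Kepler's third law T = 2π√(a³/μ) = 2π × 3.174×10³ = 1.994×10⁴ s.
= 332.4 minutes.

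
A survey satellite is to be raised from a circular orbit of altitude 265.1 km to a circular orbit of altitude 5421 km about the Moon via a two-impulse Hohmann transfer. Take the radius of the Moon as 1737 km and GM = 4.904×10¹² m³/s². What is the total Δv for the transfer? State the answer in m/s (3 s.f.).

r₁ = 1737 + 265.1 = 2002.1 km = 2.0021×10⁶ m.
r₂ = 1737 + 5421 = 7158.0 km = 7.1580×10⁶ m.
Transfer ellipse a_t = (r₁ + r₂)/2 = 4.580×10⁶ m.
At r₁: circular v_c1 = √(μ/r₁) = 1565 m/s; transfer-perilune v_p = √[μ(2/r₁ − 1/a_t)] = 1957 m/s.
Δv₁ = v_p − v_c1 = 391.5 m/s.
At r₂: circular v_c2 = √(μ/r₂) = 827.7 m/s; transfer-apolune v_a = √[μ(2/r₂ − 1/a_t)] = 547.3 m/s.
Δv₂ = v_c2 − v_a = 280.5 m/s.
Total Δv = Δv₁ + Δv₂ = 672.0 m/s.

Δv_total ≈ 672 m/s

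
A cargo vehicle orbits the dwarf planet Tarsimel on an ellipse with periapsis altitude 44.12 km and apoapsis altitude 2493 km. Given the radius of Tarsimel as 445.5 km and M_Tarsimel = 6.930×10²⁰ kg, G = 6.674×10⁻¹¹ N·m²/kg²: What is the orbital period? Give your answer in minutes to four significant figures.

T ≈ 1093 minutes

μ = GM = 6.674×10⁻¹¹ × 6.930×10²⁰ = 4.625×10¹⁰ m³/s².
r_p = 445.5 + 44.12 = 489.62 km = 4.8962×10⁵ m.
r_a = 445.5 + 2493 = 2938.5 km = 2.9385×10⁶ m.
Semi-major axis a = (r_p + r_a)/2 = (489.62 + 2938.5)/2 = 1714.1 km = 1.714×10⁶ m.
By Kepler's third law T = 2π√(a³/μ) = 2π × 1.043×10⁴ = 6.556×10⁴ s.
= 1093 minutes.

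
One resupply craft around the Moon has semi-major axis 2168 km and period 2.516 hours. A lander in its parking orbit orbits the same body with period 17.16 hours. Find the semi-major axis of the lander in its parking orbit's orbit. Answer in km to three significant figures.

a₂ ≈ 7800 km

Kepler's third law: a³ ∝ T², so a₂ = a₁ (T₂/T₁)^(2/3).
T₂/T₁ = 6.820, (T₂/T₁)^(2/3) = 3.596.
a₂ = 2168 × 3.596 = 7797 km.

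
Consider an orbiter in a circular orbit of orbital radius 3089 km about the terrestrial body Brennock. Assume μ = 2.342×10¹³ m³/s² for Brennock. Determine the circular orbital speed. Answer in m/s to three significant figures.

r = 3089 km = 3.089×10⁶ m.
For a circular orbit v = √(μ/r) = √(2.342×10¹³ / 3.089×10⁶) = √(7.582×10⁶) = 2753 m/s.

v ≈ 2750 m/s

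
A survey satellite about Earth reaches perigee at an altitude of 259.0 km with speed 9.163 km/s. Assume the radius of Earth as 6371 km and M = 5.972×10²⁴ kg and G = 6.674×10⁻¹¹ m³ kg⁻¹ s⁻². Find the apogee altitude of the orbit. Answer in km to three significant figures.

μ = GM = 6.674×10⁻¹¹ × 5.972×10²⁴ = 3.986×10¹⁴ m³/s².
r_p = 6371 + 259.0 = 6630.0 km = 6.630×10⁶ m.
Specific energy ε = v²/2 − μ/r = -1.814×10⁷ J/kg, so a = −μ/(2ε) = 1.099×10⁷ m.
The apsides satisfy r_p + r_a = 2a, so the apogee radius is 2a − r_p = 1.535×10⁷ m = 15347 km.
Apogee altitude = 15347 − 6371 = 8975.7 km.

apogee altitude ≈ 8980 km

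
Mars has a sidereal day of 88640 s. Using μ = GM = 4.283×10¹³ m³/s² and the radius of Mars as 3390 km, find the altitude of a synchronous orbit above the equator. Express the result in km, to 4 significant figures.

A synchronous orbit has period T, so by Kepler's third law a = (μT²/4π²)^(1/3).
μT²/4π² = 4.283×10¹³ × (8.864×10⁴)² / 39.48 = 8.524×10²¹ m³.
a = 2.043×10⁷ m = 20428 km.
Altitude h = a − R = 20428 − 3390 = 17038 km.

h_sync ≈ 17040 km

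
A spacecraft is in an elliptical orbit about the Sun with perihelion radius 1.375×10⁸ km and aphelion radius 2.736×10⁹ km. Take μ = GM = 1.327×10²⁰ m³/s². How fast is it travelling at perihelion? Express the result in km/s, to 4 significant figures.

Semi-major axis a = (r_p + r_a)/2 = 1.4368×10⁹ km = 1.437×10¹² m.
Vis-viva: v² = μ(2/r − 1/a) = 1.327×10²⁰ × (1.455×10⁻¹¹ − 6.960×10⁻¹³) = 1.838×10⁹ m²/s².
v = 42870 m/s = 42.87 km/s.

v ≈ 42.87 km/s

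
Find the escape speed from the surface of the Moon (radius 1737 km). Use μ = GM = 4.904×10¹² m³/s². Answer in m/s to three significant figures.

r = R = 1.737×10⁶ m.
Escape speed v_esc = √(2μ/r) = √(2 × 4.904×10¹² / 1.737×10⁶) = √(5.647×10⁶) = 2376 m/s.

v_esc ≈ 2380 m/s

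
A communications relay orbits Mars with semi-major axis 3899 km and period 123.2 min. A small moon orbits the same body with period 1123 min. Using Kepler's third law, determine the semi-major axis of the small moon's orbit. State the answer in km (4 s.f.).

a₂ ≈ 17010 km

Kepler's third law: a³ ∝ T², so a₂ = a₁ (T₂/T₁)^(2/3).
T₂/T₁ = 9.115, (T₂/T₁)^(2/3) = 4.364.
a₂ = 3899 × 4.364 = 17010 km.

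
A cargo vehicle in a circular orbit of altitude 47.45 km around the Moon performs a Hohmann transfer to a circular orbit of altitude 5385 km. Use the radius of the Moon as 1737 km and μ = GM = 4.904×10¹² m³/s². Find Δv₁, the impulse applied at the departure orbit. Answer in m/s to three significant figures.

r₁ = 1737 + 47.45 = 1784.5 km = 1.7844×10⁶ m.
r₂ = 1737 + 5385 = 7122.0 km = 7.1220×10⁶ m.
Transfer ellipse a_t = (r₁ + r₂)/2 = 4.453×10⁶ m.
At r₁: circular v_c1 = √(μ/r₁) = 1658 m/s; transfer-perilune v_p = √[μ(2/r₁ − 1/a_t)] = 2096 m/s.
Δv₁ = v_p − v_c1 = 438.7 m/s.

Δv ≈ 439 m/s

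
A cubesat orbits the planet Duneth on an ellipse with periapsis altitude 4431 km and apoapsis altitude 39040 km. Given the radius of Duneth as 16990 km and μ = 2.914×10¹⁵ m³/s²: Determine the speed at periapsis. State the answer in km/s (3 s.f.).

r_p = 16990 + 4431 = 21421 km = 2.1421×10⁷ m.
r_a = 16990 + 39040 = 56030 km = 5.6030×10⁷ m.
Semi-major axis a = (r_p + r_a)/2 = 38726 km = 3.873×10⁷ m.
Vis-viva: v² = μ(2/r − 1/a) = 2.914×10¹⁵ × (9.337×10⁻⁸ − 2.582×10⁻⁸) = 1.968×10⁸ m²/s².
v = 14030 m/s = 14.03 km/s.

v ≈ 14.0 km/s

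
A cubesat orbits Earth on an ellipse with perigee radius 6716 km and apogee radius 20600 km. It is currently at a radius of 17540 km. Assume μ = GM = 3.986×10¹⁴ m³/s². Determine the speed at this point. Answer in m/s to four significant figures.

Semi-major axis a = (r_p + r_a)/2 = 13658 km = 1.366×10⁷ m.
Vis-viva: v² = μ(2/r − 1/a) = 3.986×10¹⁴ × (1.140×10⁻⁷ − 7.322×10⁻⁸) = 1.627×10⁷ m²/s².
v = 4033 m/s.

v ≈ 4033 m/s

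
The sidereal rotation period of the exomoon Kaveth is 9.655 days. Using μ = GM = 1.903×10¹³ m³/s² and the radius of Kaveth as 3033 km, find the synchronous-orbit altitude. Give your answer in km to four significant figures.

T = 9.655 days = 8.342×10⁵ s.
A synchronous orbit has period T, so by Kepler's third law a = (μT²/4π²)^(1/3).
μT²/4π² = 1.903×10¹³ × (8.342×10⁵)² / 39.48 = 3.354×10²³ m³.
a = 6.948×10⁷ m = 69482 km.
Altitude h = a − R = 69482 − 3033 = 66449 km.

h_sync ≈ 66450 km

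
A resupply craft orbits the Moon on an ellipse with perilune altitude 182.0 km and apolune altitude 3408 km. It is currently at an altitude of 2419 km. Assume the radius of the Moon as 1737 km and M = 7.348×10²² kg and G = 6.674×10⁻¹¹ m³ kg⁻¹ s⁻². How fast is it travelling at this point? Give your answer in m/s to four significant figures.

v ≈ 985.7 m/s

μ = GM = 6.674×10⁻¹¹ × 7.348×10²² = 4.904×10¹² m³/s².
r_p = 1737 + 182.0 = 1919.0 km = 1.9190×10⁶ m.
r_a = 1737 + 3408 = 5145.0 km = 5.1450×10⁶ m.
r = 1737 + 2419 = 4156.0 km = 4.156×10⁶ m.
Semi-major axis a = (r_p + r_a)/2 = 3532.0 km = 3.532×10⁶ m.
Vis-viva: v² = μ(2/r − 1/a) = 4.904×10¹² × (4.812×10⁻⁷ − 2.831×10⁻⁷) = 9.715×10⁵ m²/s².
v = 985.7 m/s.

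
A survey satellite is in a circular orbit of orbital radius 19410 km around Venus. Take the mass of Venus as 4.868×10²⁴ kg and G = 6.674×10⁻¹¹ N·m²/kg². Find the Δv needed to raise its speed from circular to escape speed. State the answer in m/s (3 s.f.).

Δv ≈ 1690 m/s

μ = GM = 6.674×10⁻¹¹ × 4.868×10²⁴ = 3.249×10¹⁴ m³/s².
r = 19410 km = 1.941×10⁷ m.
Circular speed v_c = √(μ/r) = 4091 m/s.
Escape speed v_esc = √(2μ/r) = √2 × v_c = 5786 m/s.
Δv = v_esc − v_c = 1695 m/s.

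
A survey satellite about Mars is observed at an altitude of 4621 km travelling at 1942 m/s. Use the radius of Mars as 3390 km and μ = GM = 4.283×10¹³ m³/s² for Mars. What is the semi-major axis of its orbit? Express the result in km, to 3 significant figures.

a ≈ 6190 km

r = 3390 + 4621 = 8011.0 km = 8.011×10⁶ m.
Vis-viva rearranged: 1/a = 2/r − v²/μ = 2.497×10⁻⁷ − 8.805×10⁻⁸ = 1.616×10⁻⁷ m⁻¹.
a = 6.188×10⁶ m = 6188.0 km.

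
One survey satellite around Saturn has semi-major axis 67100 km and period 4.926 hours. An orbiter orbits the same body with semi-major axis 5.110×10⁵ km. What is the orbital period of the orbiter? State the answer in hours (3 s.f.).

T₂ ≈ 104 hours

Kepler's third law: T² ∝ a³, so T₂ = T₁ (a₂/a₁)^(3/2).
a₂/a₁ = 7.615, (a₂/a₁)^(3/2) = 21.02.
T₂ = 4.926 × 21.02 = 103.5 hours.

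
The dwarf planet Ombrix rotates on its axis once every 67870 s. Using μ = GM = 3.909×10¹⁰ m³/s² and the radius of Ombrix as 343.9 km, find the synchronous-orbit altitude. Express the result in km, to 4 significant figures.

h_sync ≈ 1314 km

A synchronous orbit has period T, so by Kepler's third law a = (μT²/4π²)^(1/3).
μT²/4π² = 3.909×10¹⁰ × (6.787×10⁴)² / 39.48 = 4.561×10¹⁸ m³.
a = 1.658×10⁶ m = 1658.4 km.
Altitude h = a − R = 1658.4 − 343.9 = 1314.5 km.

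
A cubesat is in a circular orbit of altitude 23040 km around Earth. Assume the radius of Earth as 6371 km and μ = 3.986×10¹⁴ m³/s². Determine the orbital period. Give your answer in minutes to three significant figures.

r = 6371 + 23040 = 29411 km = 2.9411×10⁷ m.
Kepler's third law: T = 2π√(r³/μ) = 2π√((2.941×10⁷)³ / 3.986×10¹⁴).
r³/μ = 6.383×10⁷ s², so T = 2π × 7.989×10³ = 5.020×10⁴ s.
Converting: 5.020×10⁴ s ÷ 60.00 = 836.6 minutes.

T ≈ 837 minutes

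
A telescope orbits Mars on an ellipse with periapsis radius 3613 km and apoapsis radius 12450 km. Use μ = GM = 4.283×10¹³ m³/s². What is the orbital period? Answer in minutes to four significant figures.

Semi-major axis a = (r_p + r_a)/2 = (3613.0 + 12450)/2 = 8031.5 km = 8.032×10⁶ m.
By Kepler's third law T = 2π√(a³/μ) = 2π × 3.478×10³ = 2.185×10⁴ s.
= 364.2 minutes.

T ≈ 364.2 minutes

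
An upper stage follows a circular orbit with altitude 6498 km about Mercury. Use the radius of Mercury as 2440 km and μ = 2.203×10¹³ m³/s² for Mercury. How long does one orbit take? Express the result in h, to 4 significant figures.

r = 2440 + 6498 = 8938.0 km = 8.9380×10⁶ m.
Kepler's third law: T = 2π√(r³/μ) = 2π√((8.938×10⁶)³ / 2.203×10¹³).
r³/μ = 3.241×10⁷ s², so T = 2π × 5.693×10³ = 3.577×10⁴ s.
Converting: 3.577×10⁴ s ÷ 3600 = 9.936 h.

T ≈ 9.936 h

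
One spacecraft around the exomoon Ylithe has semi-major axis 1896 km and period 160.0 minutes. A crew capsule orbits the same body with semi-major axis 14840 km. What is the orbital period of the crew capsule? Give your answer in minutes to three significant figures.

T₂ ≈ 3500 minutes

Kepler's third law: T² ∝ a³, so T₂ = T₁ (a₂/a₁)^(3/2).
a₂/a₁ = 7.827, (a₂/a₁)^(3/2) = 21.90.
T₂ = 160.0 × 21.90 = 3504 minutes.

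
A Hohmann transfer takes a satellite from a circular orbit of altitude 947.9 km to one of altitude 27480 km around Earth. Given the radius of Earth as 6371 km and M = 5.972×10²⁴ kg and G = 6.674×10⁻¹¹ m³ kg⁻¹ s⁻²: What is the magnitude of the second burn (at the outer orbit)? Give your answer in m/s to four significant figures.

Δv ≈ 1385 m/s

μ = GM = 6.674×10⁻¹¹ × 5.972×10²⁴ = 3.986×10¹⁴ m³/s².
r₁ = 6371 + 947.9 = 7318.9 km = 7.3189×10⁶ m.
r₂ = 6371 + 27480 = 33851 km = 3.3851×10⁷ m.
Transfer ellipse a_t = (r₁ + r₂)/2 = 2.058×10⁷ m.
At r₁: circular v_c1 = √(μ/r₁) = 7380 m/s; transfer-perigee v_p = √[μ(2/r₁ − 1/a_t)] = 9463 m/s.
At r₂: circular v_c2 = √(μ/r₂) = 3431 m/s; transfer-apogee v_a = √[μ(2/r₂ − 1/a_t)] = 2046 m/s.
Δv₂ = v_c2 − v_a = 1385 m/s.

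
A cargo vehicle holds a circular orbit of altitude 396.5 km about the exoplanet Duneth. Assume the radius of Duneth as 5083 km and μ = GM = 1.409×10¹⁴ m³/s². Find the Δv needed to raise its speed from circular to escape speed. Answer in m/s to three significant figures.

Δv ≈ 2100 m/s

r = 5083 + 396.5 = 5479.5 km = 5.4795×10⁶ m.
Circular speed v_c = √(μ/r) = 5071 m/s.
Escape speed v_esc = √(2μ/r) = √2 × v_c = 7171 m/s.
Δv = v_esc − v_c = 2100 m/s.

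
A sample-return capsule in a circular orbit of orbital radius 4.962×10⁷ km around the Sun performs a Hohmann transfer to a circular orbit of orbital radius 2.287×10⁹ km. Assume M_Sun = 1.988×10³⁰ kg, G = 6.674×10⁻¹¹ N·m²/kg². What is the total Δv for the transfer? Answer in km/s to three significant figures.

Δv_total ≈ 26.7 km/s

μ = GM = 6.674×10⁻¹¹ × 1.988×10³⁰ = 1.327×10²⁰ m³/s².
r₁ = 4.962×10⁷ km = 4.962×10¹⁰ m.
r₂ = 2.287×10⁹ km = 2.287×10¹² m.
Transfer ellipse a_t = (r₁ + r₂)/2 = 1.168×10¹² m.
At r₁: circular v_c1 = √(μ/r₁) = 51710 m/s; transfer-perihelion v_p = √[μ(2/r₁ − 1/a_t)] = 72350 m/s.
Δv₁ = v_p − v_c1 = 20640 m/s.
At r₂: circular v_c2 = √(μ/r₂) = 7617 m/s; transfer-aphelion v_a = √[μ(2/r₂ − 1/a_t)] = 1570 m/s.
Δv₂ = v_c2 − v_a = 6047 m/s.
Total Δv = Δv₁ + Δv₂ = 26690 m/s = 26.69 km/s.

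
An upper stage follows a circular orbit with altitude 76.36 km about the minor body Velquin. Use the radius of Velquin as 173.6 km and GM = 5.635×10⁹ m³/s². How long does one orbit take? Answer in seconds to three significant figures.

T ≈ 10500 seconds

r = 173.6 + 76.36 = 249.96 km = 2.4996×10⁵ m.
Kepler's third law: T = 2π√(r³/μ) = 2π√((2.500×10⁵)³ / 5.635×10⁹).
r³/μ = 2.772×10⁶ s², so T = 2π × 1.665×10³ = 1.046×10⁴ s.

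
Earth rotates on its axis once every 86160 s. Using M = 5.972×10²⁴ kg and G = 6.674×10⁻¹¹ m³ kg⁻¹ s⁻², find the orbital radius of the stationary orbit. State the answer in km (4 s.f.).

r_sync ≈ 42160 km

μ = GM = 6.674×10⁻¹¹ × 5.972×10²⁴ = 3.986×10¹⁴ m³/s².
A synchronous orbit has period T, so by Kepler's third law a = (μT²/4π²)^(1/3).
μT²/4π² = 3.986×10¹⁴ × (8.616×10⁴)² / 39.48 = 7.495×10²² m³.
a = 4.216×10⁷ m = 42162 km.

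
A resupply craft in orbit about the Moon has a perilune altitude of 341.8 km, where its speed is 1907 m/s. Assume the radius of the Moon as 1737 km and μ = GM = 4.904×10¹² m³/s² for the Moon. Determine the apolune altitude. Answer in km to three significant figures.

apolune altitude ≈ 5250 km

r_p = 1737 + 341.8 = 2078.8 km = 2.079×10⁶ m.
Specific energy ε = v²/2 − μ/r = -5.407×10⁵ J/kg, so a = −μ/(2ε) = 4.535×10⁶ m.
The apsides satisfy r_p + r_a = 2a, so the apolune radius is 2a − r_p = 6.990×10⁶ m = 6990.4 km.
Apolune altitude = 6990.4 − 1737 = 5253.4 km.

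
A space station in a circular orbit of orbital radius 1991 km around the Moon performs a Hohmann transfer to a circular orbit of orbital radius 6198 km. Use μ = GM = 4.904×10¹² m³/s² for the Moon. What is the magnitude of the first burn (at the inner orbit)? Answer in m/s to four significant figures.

r₁ = 1991 km = 1.991×10⁶ m.
r₂ = 6198 km = 6.198×10⁶ m.
Transfer ellipse a_t = (r₁ + r₂)/2 = 4.094×10⁶ m.
At r₁: circular v_c1 = √(μ/r₁) = 1569 m/s; transfer-perilune v_p = √[μ(2/r₁ − 1/a_t)] = 1931 m/s.
Δv₁ = v_p − v_c1 = 361.5 m/s.

Δv ≈ 361.5 m/s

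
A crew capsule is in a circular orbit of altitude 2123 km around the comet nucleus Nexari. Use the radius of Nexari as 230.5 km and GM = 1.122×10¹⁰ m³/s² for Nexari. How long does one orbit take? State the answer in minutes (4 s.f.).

T ≈ 3569 minutes

r = 230.5 + 2123 = 2353.5 km = 2.3535×10⁶ m.
Kepler's third law: T = 2π√(r³/μ) = 2π√((2.354×10⁶)³ / 1.122×10¹⁰).
r³/μ = 1.162×10⁹ s², so T = 2π × 3.409×10⁴ = 2.142×10⁵ s.
Converting: 2.142×10⁵ s ÷ 60.00 = 3569 minutes.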